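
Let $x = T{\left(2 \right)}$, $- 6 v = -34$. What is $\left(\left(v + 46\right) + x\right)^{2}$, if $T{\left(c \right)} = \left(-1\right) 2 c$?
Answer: $\frac{20449}{9} \approx 2272.1$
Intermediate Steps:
$v = \frac{17}{3}$ ($v = \left(- \frac{1}{6}\right) \left(-34\right) = \frac{17}{3} \approx 5.6667$)
$T{\left(c \right)} = - 2 c$
$x = -4$ ($x = \left(-2\right) 2 = -4$)
$\left(\left(v + 46\right) + x\right)^{2} = \left(\left(\frac{17}{3} + 46\right) - 4\right)^{2} = \left(\frac{155}{3} - 4\right)^{2} = \left(\frac{143}{3}\right)^{2} = \frac{20449}{9}$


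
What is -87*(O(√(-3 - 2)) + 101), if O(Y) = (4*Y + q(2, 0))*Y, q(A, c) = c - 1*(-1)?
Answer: -7047 - 87*I*√5 ≈ -7047.0 - 194.54*I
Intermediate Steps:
q(A, c) = 1 + c (q(A, c) = c + 1 = 1 + c)
O(Y) = Y*(1 + 4*Y) (O(Y) = (4*Y + (1 + 0))*Y = (4*Y + 1)*Y = (1 + 4*Y)*Y = Y*(1 + 4*Y))
-87*(O(√(-3 - 2)) + 101) = -87*(√(-3 - 2)*(1 + 4*√(-3 - 2)) + 101) = -87*(√(-5)*(1 + 4*√(-5)) + 101) = -87*((I*√5)*(1 + 4*(I*√5)) + 101) = -87*((I*√5)*(1 + 4*I*√5) + 101) = -87*(I*√5*(1 + 4*I*√5) + 101) = -87*(101 + I*√5*(1 + 4*I*√5)) = -8787 - 87*I*√5*(1 + 4*I*√5)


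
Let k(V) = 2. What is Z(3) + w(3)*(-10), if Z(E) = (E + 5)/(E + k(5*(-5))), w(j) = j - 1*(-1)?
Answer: -192/5 ≈ -38.400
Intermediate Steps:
w(j) = 1 + j (w(j) = j + 1 = 1 + j)
Z(E) = (5 + E)/(2 + E) (Z(E) = (E + 5)/(E + 2) = (5 + E)/(2 + E))
Z(3) + w(3)*(-10) = (5 + 3)/(2 + 3) + (1 + 3)*(-10) = 8/5 + 4*(-10) = (1/5)*8 - 40 = 8/5 - 40 = -192/5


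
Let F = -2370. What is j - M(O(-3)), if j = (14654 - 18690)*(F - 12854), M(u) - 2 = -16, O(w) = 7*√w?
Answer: 61444078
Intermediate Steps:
M(u) = -14 (M(u) = 2 - 16 = -14)
j = 61444064 (j = (14654 - 18690)*(-2370 - 12854) = -4036*(-15224) = 61444064)
j - M(O(-3)) = 61444064 - 1*(-14) = 61444064 + 14 = 61444078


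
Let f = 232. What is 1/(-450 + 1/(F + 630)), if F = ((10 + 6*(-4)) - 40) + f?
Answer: -808/363599 ≈ -0.0022222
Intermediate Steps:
F = 178 (F = ((10 + 6*(-4)) - 40) + 232 = ((10 - 24) - 40) + 232 = (-14 - 40) + 232 = -54 + 232 = 178)
1/(-450 + 1/(F + 630)) = 1/(-450 + 1/(178 + 630)) = 1/(-450 + 1/808) = 1/(-363599/808) = -808/363599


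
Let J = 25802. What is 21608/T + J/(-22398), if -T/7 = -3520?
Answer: -9486581/34492920 ≈ -0.27503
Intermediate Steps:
T = 24640 (T = -7*(-3520) = 24640)
21608/T + J/(-22398) = 21608/24640 + 25802/(-22398) = 21608*(1/24640) + 25802*(-1/22398) = 2701/3080 - 12901/11199 = -9486581/34492920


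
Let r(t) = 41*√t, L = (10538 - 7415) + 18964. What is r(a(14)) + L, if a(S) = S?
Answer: 22087 + 41*√14 ≈ 22240.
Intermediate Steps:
L = 22087 (L = 3123 + 18964 = 22087)
r(a(14)) + L = 41*√14 + 22087 = 22087 + 41*√14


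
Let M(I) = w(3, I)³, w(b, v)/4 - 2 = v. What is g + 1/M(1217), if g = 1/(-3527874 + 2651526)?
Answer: -28981964257/25398478409147712 ≈ -1.1411e-6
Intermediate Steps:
w(b, v) = 8 + 4*v
g = -1/876348 (g = 1/(-876348) = -1/876348 ≈ -1.1411e-6)
M(I) = (8 + 4*I)³
g + 1/M(1217) = -1/876348 + 1/(64*(2 + 1217)³) = -1/876348 + 1/(64*1219³) = -1/876348 + 1/(64*1811386459) = -1/876348 + 1/115928733376 = -28981964257/25398478409147712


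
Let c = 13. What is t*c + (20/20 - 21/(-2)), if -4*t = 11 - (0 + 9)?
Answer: 5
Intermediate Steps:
t = -1/2 (t = -(11 - (0 + 9))/4 = -(11 - 1*9)/4 = -(11 - 9)/4 = -1/4*2 = -1/2 ≈ -0.50000)
t*c + (20/20 - 21/(-2)) = -1/2*13 + (20/20 - 21/(-2)) = -13/2 + (20*(1/20) - 21*(-1/2)) = -13/2 + (1 + 21/2) = -13/2 + 23/2 = 5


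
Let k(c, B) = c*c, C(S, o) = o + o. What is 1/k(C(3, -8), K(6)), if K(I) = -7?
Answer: 1/256 ≈ 0.0039063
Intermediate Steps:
C(S, o) = 2*o
k(c, B) = c**2
1/k(C(3, -8), K(6)) = 1/((2*(-8))**2) = 1/((-16)**2) = 1/256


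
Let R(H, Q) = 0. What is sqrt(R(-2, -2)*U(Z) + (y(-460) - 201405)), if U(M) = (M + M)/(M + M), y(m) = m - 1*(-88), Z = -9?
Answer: I*sqrt(201777) ≈ 449.2*I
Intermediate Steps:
y(m) = 88 + m (y(m) = m + 88 = 88 + m)
U(M) = 1 (U(M) = (2*M)/((2*M)) = (2*M)*(1/(2*M)) = 1)
sqrt(R(-2, -2)*U(Z) + (y(-460) - 201405)) = sqrt(0*1 + ((88 - 460) - 201405)) = sqrt(0 + (-372 - 201405)) = sqrt(0 - 201777) = sqrt(-201777) = I*sqrt(201777)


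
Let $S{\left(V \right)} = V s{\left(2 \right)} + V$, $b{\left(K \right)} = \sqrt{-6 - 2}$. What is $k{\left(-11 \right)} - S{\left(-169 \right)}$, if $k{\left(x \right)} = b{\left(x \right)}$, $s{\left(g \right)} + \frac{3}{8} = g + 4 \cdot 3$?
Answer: $\frac{19773}{8} + 2 i \sqrt{2} \approx 2471.6 + 2.8284 i$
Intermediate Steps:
$s{\left(g \right)} = \frac{93}{8} + g$ ($s{\left(g \right)} = - \frac{3}{8} + \left(g + 4 \cdot 3\right) = - \frac{3}{8} + \left(g + 12\right) = - \frac{3}{8} + \left(12 + g\right) = \frac{93}{8} + g$)
$b{\left(K \right)} = 2 i \sqrt{2}$ ($b{\left(K \right)} = \sqrt{-8} = 2 i \sqrt{2}$)
$k{\left(x \right)} = 2 i \sqrt{2}$
$S{\left(V \right)} = \frac{117 V}{8}$ ($S{\left(V \right)} = V \left(\frac{93}{8} + 2\right) + V = V \frac{109}{8} + V = \frac{109 V}{8} + V = \frac{117 V}{8}$)
$k{\left(-11 \right)} - S{\left(-169 \right)} = 2 i \sqrt{2} - \frac{117}{8} \left(-169\right) = 2 i \sqrt{2} - - \frac{19773}{8} = 2 i \sqrt{2} + \frac{19773}{8} = \frac{19773}{8} + 2 i \sqrt{2}$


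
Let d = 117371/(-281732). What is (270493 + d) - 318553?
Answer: -13540157291/281732 ≈ -48060.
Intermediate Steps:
d = -117371/281732 (d = 117371*(-1/281732) = -117371/281732 ≈ -0.41660)
(270493 + d) - 318553 = (270493 - 117371/281732) - 318553 = 76206416505/281732 - 318553 = -13540157291/281732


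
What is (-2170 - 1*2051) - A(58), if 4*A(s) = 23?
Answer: -16907/4 ≈ -4226.8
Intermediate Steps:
A(s) = 23/4 (A(s) = (1/4)*23 = 23/4)
(-2170 - 1*2051) - A(58) = (-2170 - 1*2051) - 1*23/4 = (-2170 - 2051) - 23/4 = -4221 - 23/4 = -16907/4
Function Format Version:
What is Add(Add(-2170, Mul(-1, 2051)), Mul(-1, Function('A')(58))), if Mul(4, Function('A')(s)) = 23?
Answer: Rational(-16907, 4) ≈ -4226.8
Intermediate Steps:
Function('A')(s) = Rational(23, 4) (Function('A')(s) = Mul(Rational(1, 4), 23) = Rational(23, 4))
Add(Add(-2170, Mul(-1, 2051)), Mul(-1, Function('A')(58))) = Add(Add(-2170, Mul(-1, 2051)), Mul(-1, Rational(23, 4))) = Add(Add(-2170, -2051), Rational(-23, 4)) = Add(-4221, Rational(-23, 4)) = Rational(-16907, 4)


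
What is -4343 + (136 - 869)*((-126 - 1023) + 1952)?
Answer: -592942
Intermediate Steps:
-4343 + (136 - 869)*((-126 - 1023) + 1952) = -4343 - 733*(-1149 + 1952) = -4343 - 733*803 = -4343 - 588599 = -592942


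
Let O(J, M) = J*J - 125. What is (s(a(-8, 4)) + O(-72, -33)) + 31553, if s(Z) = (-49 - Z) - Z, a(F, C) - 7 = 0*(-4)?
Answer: 36549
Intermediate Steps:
O(J, M) = -125 + J² (O(J, M) = J² - 125 = -125 + J²)
a(F, C) = 7 (a(F, C) = 7 + 0*(-4) = 7 + 0 = 7)
s(Z) = -49 - 2*Z
(s(a(-8, 4)) + O(-72, -33)) + 31553 = ((-49 - 2*7) + (-125 + (-72)²)) + 31553 = ((-49 - 14) + (-125 + 5184)) + 31553 = (-63 + 5059) + 31553 = 4996 + 31553 = 36549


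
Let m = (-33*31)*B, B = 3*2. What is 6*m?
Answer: -36828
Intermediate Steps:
B = 6
m = -6138 (m = -33*31*6 = -1023*6 = -6138)
6*m = 6*(-6138) = -36828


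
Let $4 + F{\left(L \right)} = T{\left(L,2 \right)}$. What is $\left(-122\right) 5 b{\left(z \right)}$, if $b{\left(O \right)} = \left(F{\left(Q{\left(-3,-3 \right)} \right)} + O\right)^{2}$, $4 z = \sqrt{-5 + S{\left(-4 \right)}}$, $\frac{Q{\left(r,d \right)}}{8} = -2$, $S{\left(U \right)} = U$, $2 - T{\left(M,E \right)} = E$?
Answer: $- \frac{75335}{8} + 3660 i \approx -9416.9 + 3660.0 i$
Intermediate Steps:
$T{\left(M,E \right)} = 2 - E$
$Q{\left(r,d \right)} = -16$ ($Q{\left(r,d \right)} = 8 \left(-2\right) = -16$)
$F{\left(L \right)} = -4$ ($F{\left(L \right)} = -4 + \left(2 - 2\right) = -4 + 0 = -4$)
$z = \frac{3 i}{4}$ ($z = \frac{\sqrt{-5 - 4}}{4} = \frac{\sqrt{-9}}{4} = \frac{3 i}{4} \approx 0.75 i$)
$b{\left(O \right)} = \left(-4 + O\right)^{2}$
$\left(-122\right) 5 b{\left(z \right)} = \left(-122\right) 5 \left(-4 + \frac{3 i}{4}\right)^{2} = - 610 \left(-4 + \frac{3 i}{4}\right)^{2}$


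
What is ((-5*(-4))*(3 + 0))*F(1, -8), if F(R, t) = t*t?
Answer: 3840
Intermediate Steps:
F(R, t) = t²
((-5*(-4))*(3 + 0))*F(1, -8) = ((-5*(-4))*(3 + 0))*(-8)² = (20*3)*64 = 60*64 = 3840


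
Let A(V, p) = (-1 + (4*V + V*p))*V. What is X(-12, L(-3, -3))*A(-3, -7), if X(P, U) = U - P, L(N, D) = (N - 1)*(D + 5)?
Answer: -96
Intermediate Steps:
L(N, D) = (-1 + N)*(5 + D)
A(V, p) = V*(-1 + 4*V + V*p) (A(V, p) = (-1 + 4*V + V*p)*V = V*(-1 + 4*V + V*p))
X(-12, L(-3, -3))*A(-3, -7) = ((-5 - 1*(-3) + 5*(-3) - 3*(-3)) - 1*(-12))*(-3*(-1 + 4*(-3) - 3*(-7))) = ((-5 + 3 - 15 + 9) + 12)*(-3*(-1 - 12 + 21)) = (-8 + 12)*(-3*8) = 4*(-24) = -96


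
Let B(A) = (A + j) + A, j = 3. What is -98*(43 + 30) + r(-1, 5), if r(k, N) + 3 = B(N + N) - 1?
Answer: -7135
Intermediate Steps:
B(A) = 3 + 2*A (B(A) = (A + 3) + A = (3 + A) + A = 3 + 2*A)
r(k, N) = -1 + 4*N (r(k, N) = -3 + ((3 + 2*(N + N)) - 1) = -3 + ((3 + 2*(2*N)) - 1) = -3 + ((3 + 4*N) - 1) = -3 + (2 + 4*N) = -1 + 4*N)
-98*(43 + 30) + r(-1, 5) = -98*(43 + 30) + (-1 + 4*5) = -98*73 + (-1 + 20) = -7154 + 19 = -7135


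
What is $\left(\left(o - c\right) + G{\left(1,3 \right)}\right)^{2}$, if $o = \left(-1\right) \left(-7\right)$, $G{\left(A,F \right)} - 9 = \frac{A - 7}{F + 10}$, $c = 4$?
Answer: $\frac{22500}{169} \approx 133.14$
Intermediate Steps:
$G{\left(A,F \right)} = 9 + \frac{-7 + A}{10 + F}$ ($G{\left(A,F \right)} = 9 + \frac{A - 7}{F + 10} = 9 + \frac{-7 + A}{10 + F}$)
$o = 7$
$\left(\left(o - c\right) + G{\left(1,3 \right)}\right)^{2} = \left(\left(7 - 4\right) + \frac{83 + 1 + 9 \cdot 3}{10 + 3}\right)^{2} = \left(\left(7 - 4\right) + \frac{83 + 1 + 27}{13}\right)^{2} = \left(3 + \frac{1}{13} \cdot 111\right)^{2} = \left(3 + \frac{111}{13}\right)^{2} = \left(\frac{150}{13}\right)^{2} = \frac{22500}{169}$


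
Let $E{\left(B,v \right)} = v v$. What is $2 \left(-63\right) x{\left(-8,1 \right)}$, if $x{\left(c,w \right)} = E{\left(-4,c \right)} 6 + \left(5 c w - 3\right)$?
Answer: $-42966$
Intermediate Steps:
$E{\left(B,v \right)} = v^{2}$
$x{\left(c,w \right)} = -3 + 6 c^{2} + 5 c w$ ($x{\left(c,w \right)} = c^{2} \cdot 6 + \left(5 c w - 3\right) = 6 c^{2} + \left(5 c w - 3\right) = 6 c^{2} + \left(-3 + 5 c w\right) = -3 + 6 c^{2} + 5 c w$)
$2 \left(-63\right) x{\left(-8,1 \right)} = 2 \left(-63\right) \left(-3 + 6 \left(-8\right)^{2} + 5 \left(-8\right) 1\right) = - 126 \left(-3 + 6 \cdot 64 - 40\right) = - 126 \left(-3 + 384 - 40\right) = \left(-126\right) 341 = -42966$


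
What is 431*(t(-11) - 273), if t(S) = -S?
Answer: -112922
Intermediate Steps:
431*(t(-11) - 273) = 431*(-1*(-11) - 273) = 431*(11 - 273) = 431*(-262) = -112922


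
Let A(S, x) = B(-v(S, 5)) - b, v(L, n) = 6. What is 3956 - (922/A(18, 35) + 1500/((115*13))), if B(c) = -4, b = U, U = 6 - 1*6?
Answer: 2502927/598 ≈ 4185.5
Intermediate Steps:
U = 0 (U = 6 - 6 = 0)
b = 0
A(S, x) = -4 (A(S, x) = -4 - 1*0 = -4 + 0 = -4)
3956 - (922/A(18, 35) + 1500/((115*13))) = 3956 - (922/(-4) + 1500/((115*13))) = 3956 - (922*(-¼) + 1500/1495) = 3956 - (-461/2 + 1500*(1/1495)) = 3956 - (-461/2 + 300/299) = 3956 - 1*(-137239/598) = 3956 + 137239/598 = 2502927/598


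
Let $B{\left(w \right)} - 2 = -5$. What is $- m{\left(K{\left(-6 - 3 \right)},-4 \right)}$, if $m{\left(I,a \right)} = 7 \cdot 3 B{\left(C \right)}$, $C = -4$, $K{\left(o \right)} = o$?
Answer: $63$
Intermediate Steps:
$B{\left(w \right)} = -3$ ($B{\left(w \right)} = 2 - 5 = -3$)
$m{\left(I,a \right)} = -63$ ($m{\left(I,a \right)} = 7 \cdot 3 \left(-3\right) = 21 \left(-3\right) = -63$)
$- m{\left(K{\left(-6 - 3 \right)},-4 \right)} = \left(-1\right) \left(-63\right) = 63$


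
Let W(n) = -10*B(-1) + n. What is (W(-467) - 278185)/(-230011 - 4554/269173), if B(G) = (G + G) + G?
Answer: 74997519606/61912755457 ≈ 1.2113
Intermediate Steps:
B(G) = 3*G (B(G) = 2*G + G = 3*G)
W(n) = 30 + n (W(n) = -30*(-1) + n = -10*(-3) + n = 30 + n)
(W(-467) - 278185)/(-230011 - 4554/269173) = ((30 - 467) - 278185)/(-230011 - 4554/269173) = (-437 - 278185)/(-230011 - 4554*1/269173) = -278622/(-230011 - 4554/269173) = -278622/(-61912755457/269173) = -278622*(-269173/61912755457) = 74997519606/61912755457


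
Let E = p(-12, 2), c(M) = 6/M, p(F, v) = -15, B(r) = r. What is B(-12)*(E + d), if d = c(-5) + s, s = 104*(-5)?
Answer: 32172/5 ≈ 6434.4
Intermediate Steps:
s = -520
E = -15
d = -2606/5 (d = 6/(-5) - 520 = 6*(-⅕) - 520 = -6/5 - 520 = -2606/5 ≈ -521.20)
B(-12)*(E + d) = -12*(-15 - 2606/5) = -12*(-2681/5) = 32172/5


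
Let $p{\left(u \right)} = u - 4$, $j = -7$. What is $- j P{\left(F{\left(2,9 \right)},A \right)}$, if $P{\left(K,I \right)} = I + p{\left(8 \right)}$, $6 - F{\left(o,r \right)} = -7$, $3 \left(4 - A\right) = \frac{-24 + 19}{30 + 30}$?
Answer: $\frac{2023}{36} \approx 56.194$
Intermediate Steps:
$A = \frac{145}{36}$ ($A = 4 - \frac{\left(-24 + 19\right) \frac{1}{30 + 30}}{3} = 4 - \frac{\left(-5\right) \frac{1}{60}}{3} = 4 - - \frac{1}{36} = 4 + \frac{1}{36} = \frac{145}{36} \approx 4.0278$)
$F{\left(o,r \right)} = 13$ ($F{\left(o,r \right)} = 6 - -7 = 6 + 7 = 13$)
$p{\left(u \right)} = -4 + u$
$P{\left(K,I \right)} = 4 + I$ ($P{\left(K,I \right)} = I + \left(-4 + 8\right) = I + 4 = 4 + I$)
$- j P{\left(F{\left(2,9 \right)},A \right)} = \left(-1\right) \left(-7\right) \left(4 + \frac{145}{36}\right) = 7 \cdot \frac{289}{36} = \frac{2023}{36}$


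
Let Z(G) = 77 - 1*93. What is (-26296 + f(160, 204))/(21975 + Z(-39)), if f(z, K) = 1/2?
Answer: -7513/6274 ≈ -1.1975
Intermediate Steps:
f(z, K) = ½
Z(G) = -16 (Z(G) = 77 - 93 = -16)
(-26296 + f(160, 204))/(21975 + Z(-39)) = (-26296 + ½)/(21975 - 16) = -52591/2/21959 = -52591/2*1/21959 = -7513/6274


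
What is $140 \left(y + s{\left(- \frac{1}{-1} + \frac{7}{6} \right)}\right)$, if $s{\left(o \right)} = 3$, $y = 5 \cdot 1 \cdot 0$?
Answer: $420$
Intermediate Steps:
$y = 0$ ($y = 5 \cdot 0 = 0$)
$140 \left(y + s{\left(- \frac{1}{-1} + \frac{7}{6} \right)}\right) = 140 \left(0 + 3\right) = 140 \cdot 3 = 420$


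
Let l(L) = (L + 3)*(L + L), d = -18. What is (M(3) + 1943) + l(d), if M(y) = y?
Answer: 2486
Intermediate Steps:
l(L) = 2*L*(3 + L) (l(L) = (3 + L)*(2*L) = 2*L*(3 + L))
(M(3) + 1943) + l(d) = (3 + 1943) + 2*(-18)*(3 - 18) = 1946 + 2*(-18)*(-15) = 1946 + 540 = 2486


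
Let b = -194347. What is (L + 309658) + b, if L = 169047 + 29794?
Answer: 314152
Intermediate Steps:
L = 198841
(L + 309658) + b = (198841 + 309658) - 194347 = 508499 - 194347 = 314152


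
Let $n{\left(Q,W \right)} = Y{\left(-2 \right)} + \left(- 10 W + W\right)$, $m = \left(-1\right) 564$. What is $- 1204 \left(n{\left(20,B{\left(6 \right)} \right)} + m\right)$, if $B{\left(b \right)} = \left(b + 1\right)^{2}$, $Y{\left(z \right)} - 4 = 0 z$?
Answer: $1205204$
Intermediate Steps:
$Y{\left(z \right)} = 4$ ($Y{\left(z \right)} = 4 + 0 z = 4 + 0 = 4$)
$m = -564$
$B{\left(b \right)} = \left(1 + b\right)^{2}$
$n{\left(Q,W \right)} = 4 - 9 W$ ($n{\left(Q,W \right)} = 4 + \left(- 10 W + W\right) = 4 - 9 W$)
$- 1204 \left(n{\left(20,B{\left(6 \right)} \right)} + m\right) = - 1204 \left(\left(4 - 9 \left(1 + 6\right)^{2}\right) - 564\right) = - 1204 \left(\left(4 - 9 \cdot 7^{2}\right) - 564\right) = - 1204 \left(\left(4 - 441\right) - 564\right) = - 1204 \left(-437 - 564\right) = \left(-1204\right) \left(-1001\right) = 1205204$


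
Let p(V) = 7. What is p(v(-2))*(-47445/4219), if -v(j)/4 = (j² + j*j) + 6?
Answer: -332115/4219 ≈ -78.719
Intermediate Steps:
v(j) = -24 - 8*j² (v(j) = -4*((j² + j*j) + 6) = -4*((j² + j²) + 6) = -4*(2*j² + 6) = -4*(6 + 2*j²) = -24 - 8*j²)
p(v(-2))*(-47445/4219) = 7*(-47445/4219) = -332115/4219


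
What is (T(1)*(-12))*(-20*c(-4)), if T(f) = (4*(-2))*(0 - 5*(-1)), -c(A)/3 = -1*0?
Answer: 0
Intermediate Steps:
c(A) = 0 (c(A) = -(-3)*0 = -3*0 = 0)
T(f) = -40 (T(f) = -8*(0 + 5) = -8*5 = -40)
(T(1)*(-12))*(-20*c(-4)) = (-40*(-12))*(-20*0) = 480*0 = 0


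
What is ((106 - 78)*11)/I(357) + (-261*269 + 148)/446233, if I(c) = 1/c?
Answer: 49065925687/446233 ≈ 1.0996e+5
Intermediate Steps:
((106 - 78)*11)/I(357) + (-261*269 + 148)/446233 = ((106 - 78)*11)/(1/357) + (-261*269 + 148)/446233 = (28*11)/(1/357) + (-70209 + 148)*(1/446233) = 308*357 - 70061*1/446233 = 109956 - 70061/446233 = 49065925687/446233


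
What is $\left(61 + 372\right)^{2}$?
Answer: $187489$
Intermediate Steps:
$\left(61 + 372\right)^{2} = 433^{2} = 187489$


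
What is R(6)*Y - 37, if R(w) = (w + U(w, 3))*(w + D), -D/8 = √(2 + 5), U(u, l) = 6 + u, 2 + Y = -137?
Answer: -15049 + 20016*√7 ≈ 37908.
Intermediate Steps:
Y = -139 (Y = -2 - 137 = -139)
D = -8*√7 (D = -8*√(2 + 5) = -8*√7 ≈ -21.166)
R(w) = (6 + 2*w)*(w - 8*√7) (R(w) = (w + (6 + w))*(w - 8*√7) = (6 + 2*w)*(w - 8*√7))
R(6)*Y - 37 = (-48*√7 + 2*6² + 6*6 - 16*6*√7)*(-139) - 37 = (-48*√7 + 2*36 + 36 - 96*√7)*(-139) - 37 = (-48*√7 + 72 + 36 - 96*√7)*(-139) - 37 = (108 - 144*√7)*(-139) - 37 = (-15012 + 20016*√7) - 37 = -15049 + 20016*√7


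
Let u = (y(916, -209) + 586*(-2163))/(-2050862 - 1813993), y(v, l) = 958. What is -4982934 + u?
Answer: -3851663223602/772971 ≈ -4.9829e+6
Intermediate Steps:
u = 253312/772971 (u = (958 + 586*(-2163))/(-2050862 - 1813993) = (958 - 1267518)/(-3864855) = -1266560*(-1/3864855) = 253312/772971 ≈ 0.32771)
-4982934 + u = -4982934 + 253312/772971 = -3851663223602/772971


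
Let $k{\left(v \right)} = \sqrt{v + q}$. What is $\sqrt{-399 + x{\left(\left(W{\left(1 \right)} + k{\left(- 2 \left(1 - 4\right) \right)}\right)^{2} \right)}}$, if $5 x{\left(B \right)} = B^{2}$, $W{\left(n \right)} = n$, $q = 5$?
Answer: $\frac{\sqrt{-9975 + 5 \left(1 + \sqrt{11}\right)^{4}}}{5} \approx 18.154 i$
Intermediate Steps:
$k{\left(v \right)} = \sqrt{5 + v}$ ($k{\left(v \right)} = \sqrt{v + 5} = \sqrt{5 + v}$)
$x{\left(B \right)} = \frac{B^{2}}{5}$
$\sqrt{-399 + x{\left(\left(W{\left(1 \right)} + k{\left(- 2 \left(1 - 4\right) \right)}\right)^{2} \right)}} = \sqrt{-399 + \frac{\left(\left(1 + \sqrt{5 - 2 \left(1 - 4\right)}\right)^{2}\right)^{2}}{5}} = \sqrt{-399 + \frac{\left(\left(1 + \sqrt{5 - -6}\right)^{2}\right)^{2}}{5}} = \sqrt{-399 + \frac{\left(\left(1 + \sqrt{5 + 6}\right)^{2}\right)^{2}}{5}} = \sqrt{-399 + \frac{\left(\left(1 + \sqrt{11}\right)^{2}\right)^{2}}{5}} = \sqrt{-399 + \frac{\left(1 + \sqrt{11}\right)^{4}}{5}}$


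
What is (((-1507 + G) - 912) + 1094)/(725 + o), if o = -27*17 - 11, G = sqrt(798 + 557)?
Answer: -265/51 + sqrt(1355)/255 ≈ -5.0517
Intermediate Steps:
G = sqrt(1355) ≈ 36.810
o = -470 (o = -459 - 11 = -470)
(((-1507 + G) - 912) + 1094)/(725 + o) = (((-1507 + sqrt(1355)) - 912) + 1094)/(725 - 470) = ((-2419 + sqrt(1355)) + 1094)/255 = (-1325 + sqrt(1355))*(1/255) = -265/51 + sqrt(1355)/255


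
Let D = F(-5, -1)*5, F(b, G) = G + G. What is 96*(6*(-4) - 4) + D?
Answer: -2698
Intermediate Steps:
F(b, G) = 2*G
D = -10 (D = (2*(-1))*5 = -2*5 = -10)
96*(6*(-4) - 4) + D = 96*(6*(-4) - 4) - 10 = 96*(-24 - 4) - 10 = 96*(-28) - 10 = -2688 - 10 = -2698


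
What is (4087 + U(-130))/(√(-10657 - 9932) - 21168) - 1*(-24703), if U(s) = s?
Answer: 3689816477921/149368271 - 1319*I*√20589/149368271 ≈ 24703.0 - 0.0012671*I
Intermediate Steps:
(4087 + U(-130))/(√(-10657 - 9932) - 21168) - 1*(-24703) = (4087 - 130)/(√(-10657 - 9932) - 21168) - 1*(-24703) = 3957/(√(-20589) - 21168) + 24703 = 3957/(I*√20589 - 21168) + 24703 = 3957/(-21168 + I*√20589) + 24703 = 24703 + 3957/(-21168 + I*√20589)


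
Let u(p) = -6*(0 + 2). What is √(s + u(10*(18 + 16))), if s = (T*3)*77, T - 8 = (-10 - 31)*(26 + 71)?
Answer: I*√916851 ≈ 957.52*I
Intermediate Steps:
T = -3969 (T = 8 + (-10 - 31)*(26 + 71) = 8 - 41*97 = 8 - 3977 = -3969)
u(p) = -12 (u(p) = -6*2 = -12)
s = -916839 (s = -3969*3*77 = -11907*77 = -916839)
√(s + u(10*(18 + 16))) = √(-916839 - 12) = √(-916851) = I*√916851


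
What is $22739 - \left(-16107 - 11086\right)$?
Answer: $49932$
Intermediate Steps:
$22739 - \left(-16107 - 11086\right) = 22739 - -27193 = 22739 + 27193 = 49932$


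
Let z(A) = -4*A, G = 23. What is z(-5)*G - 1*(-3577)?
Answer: 4037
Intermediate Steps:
z(-5)*G - 1*(-3577) = -4*(-5)*23 - 1*(-3577) = 20*23 + 3577 = 460 + 3577 = 4037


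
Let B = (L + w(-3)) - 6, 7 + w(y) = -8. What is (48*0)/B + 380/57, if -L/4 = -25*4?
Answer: 20/3 ≈ 6.6667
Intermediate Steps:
w(y) = -15 (w(y) = -7 - 8 = -15)
L = 400 (L = -(-100)*4 = -4*(-100) = 400)
B = 379 (B = (400 - 15) - 6 = 385 - 6 = 379)
(48*0)/B + 380/57 = (48*0)/379 + 380/57 = 0*(1/379) + 380*(1/57) = 0 + 20/3 = 20/3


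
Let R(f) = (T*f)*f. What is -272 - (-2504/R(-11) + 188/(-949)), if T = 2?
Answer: -30022592/114829 ≈ -261.45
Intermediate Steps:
R(f) = 2*f² (R(f) = (2*f)*f = 2*f²)
-272 - (-2504/R(-11) + 188/(-949)) = -272 - (-2504/(2*(-11)²) + 188/(-949)) = -272 - (-2504/(2*121) + 188*(-1/949)) = -272 - (-2504/242 - 188/949) = -272 - (-2504*1/242 - 188/949) = -272 - (-1252/121 - 188/949) = -272 - 1*(-1210896/114829) = -272 + 1210896/114829 = -30022592/114829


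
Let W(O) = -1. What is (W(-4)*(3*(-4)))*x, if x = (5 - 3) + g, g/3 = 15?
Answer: 564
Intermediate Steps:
g = 45 (g = 3*15 = 45)
x = 47 (x = (5 - 3) + 45 = 2 + 45 = 47)
(W(-4)*(3*(-4)))*x = -3*(-4)*47 = -1*(-12)*47 = 12*47 = 564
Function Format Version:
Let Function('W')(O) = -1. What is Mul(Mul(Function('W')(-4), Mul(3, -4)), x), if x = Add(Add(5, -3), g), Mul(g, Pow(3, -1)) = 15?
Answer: 564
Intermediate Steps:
g = 45 (g = Mul(3, 15) = 45)
x = 47 (x = Add(Add(5, -3), 45) = Add(2, 45) = 47)
Mul(Mul(Function('W')(-4), Mul(3, -4)), x) = Mul(Mul(-1, Mul(3, -4)), 47) = Mul(Mul(-1, -12), 47) = Mul(12, 47) = 564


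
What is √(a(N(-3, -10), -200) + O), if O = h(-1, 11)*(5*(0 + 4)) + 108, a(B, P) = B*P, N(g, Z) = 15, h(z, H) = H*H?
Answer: 2*I*√118 ≈ 21.726*I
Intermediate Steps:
h(z, H) = H²
O = 2528 (O = 11²*(5*(0 + 4)) + 108 = 121*(5*4) + 108 = 121*20 + 108 = 2420 + 108 = 2528)
√(a(N(-3, -10), -200) + O) = √(15*(-200) + 2528) = √(-3000 + 2528) = √(-472) = 2*I*√118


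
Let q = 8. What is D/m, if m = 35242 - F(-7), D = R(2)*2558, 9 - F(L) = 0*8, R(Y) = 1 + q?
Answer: 23022/35233 ≈ 0.65342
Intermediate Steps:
R(Y) = 9 (R(Y) = 1 + 8 = 9)
F(L) = 9 (F(L) = 9 - 0*8 = 9 - 1*0 = 9 + 0 = 9)
D = 23022 (D = 9*2558 = 23022)
m = 35233 (m = 35242 - 1*9 = 35242 - 9 = 35233)
D/m = 23022/35233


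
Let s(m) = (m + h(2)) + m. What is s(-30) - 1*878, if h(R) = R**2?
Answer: -934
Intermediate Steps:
s(m) = 4 + 2*m (s(m) = (m + 2**2) + m = (m + 4) + m = (4 + m) + m = 4 + 2*m)
s(-30) - 1*878 = (4 + 2*(-30)) - 1*878 = (4 - 60) - 878 = -56 - 878 = -934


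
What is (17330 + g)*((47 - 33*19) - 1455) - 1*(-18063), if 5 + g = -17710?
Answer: 801538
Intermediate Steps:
g = -17715 (g = -5 - 17710 = -17715)
(17330 + g)*((47 - 33*19) - 1455) - 1*(-18063) = (17330 - 17715)*((47 - 33*19) - 1455) - 1*(-18063) = -385*((47 - 627) - 1455) + 18063 = -385*(-580 - 1455) + 18063 = -385*(-2035) + 18063 = 783475 + 18063 = 801538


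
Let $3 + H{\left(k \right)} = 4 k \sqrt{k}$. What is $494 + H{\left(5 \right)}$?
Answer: $491 + 20 \sqrt{5} \approx 535.72$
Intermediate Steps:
$H{\left(k \right)} = -3 + 4 k^{\frac{3}{2}}$ ($H{\left(k \right)} = -3 + 4 k \sqrt{k} = -3 + 4 k^{\frac{3}{2}}$)
$494 + H{\left(5 \right)} = 494 - \left(3 - 4 \cdot 5^{\frac{3}{2}}\right) = 494 - \left(3 - 4 \cdot 5 \sqrt{5}\right) = 494 - \left(3 - 20 \sqrt{5}\right) = 491 + 20 \sqrt{5}$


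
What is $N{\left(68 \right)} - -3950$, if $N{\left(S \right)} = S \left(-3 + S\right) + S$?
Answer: $8438$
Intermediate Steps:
$N{\left(S \right)} = S + S \left(-3 + S\right)$
$N{\left(68 \right)} - -3950 = 68 \left(-2 + 68\right) - -3950 = 68 \cdot 66 + 3950 = 4488 + 3950 = 8438$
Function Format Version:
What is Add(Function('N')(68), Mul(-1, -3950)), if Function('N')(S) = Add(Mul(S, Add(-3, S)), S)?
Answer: 8438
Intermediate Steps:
Function('N')(S) = Add(S, Mul(S, Add(-3, S)))
Add(Function('N')(68), Mul(-1, -3950)) = Add(Mul(68, Add(-2, 68)), Mul(-1, -3950)) = Add(Mul(68, 66), 3950) = Add(4488, 3950) = 8438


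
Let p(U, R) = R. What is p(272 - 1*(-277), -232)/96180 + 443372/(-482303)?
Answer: -10688853314/11596975635 ≈ -0.92169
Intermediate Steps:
p(272 - 1*(-277), -232)/96180 + 443372/(-482303) = -232/96180 + 443372/(-482303) = -232*1/96180 + 443372*(-1/482303) = -58/24045 - 443372/482303 = -10688853314/11596975635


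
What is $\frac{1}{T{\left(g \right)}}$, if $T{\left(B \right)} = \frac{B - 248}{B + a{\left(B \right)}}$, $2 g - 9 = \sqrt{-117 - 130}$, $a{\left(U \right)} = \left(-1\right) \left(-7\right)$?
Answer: $\frac{\sqrt{247} - 23 i}{\sqrt{247} + 487 i} \approx -0.046138 - 0.03376 i$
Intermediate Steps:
$a{\left(U \right)} = 7$
$g = \frac{9}{2} + \frac{i \sqrt{247}}{2}$ ($g = \frac{9}{2} + \frac{\sqrt{-117 - 130}}{2} = \frac{9}{2} + \frac{\sqrt{-247}}{2} = \frac{9}{2} + \frac{i \sqrt{247}}{2} \approx 4.5 + 7.8581 i$)
$T{\left(B \right)} = \frac{-248 + B}{7 + B}$ ($T{\left(B \right)} = \frac{B - 248}{B + 7} = \frac{-248 + B}{7 + B}$)
$\frac{1}{T{\left(g \right)}} = \frac{1}{\frac{1}{7 + \left(\frac{9}{2} + \frac{i \sqrt{247}}{2}\right)} \left(-248 + \left(\frac{9}{2} + \frac{i \sqrt{247}}{2}\right)\right)} = \frac{1}{\frac{1}{\frac{23}{2} + \frac{i \sqrt{247}}{2}} \left(- \frac{487}{2} + \frac{i \sqrt{247}}{2}\right)} = \frac{\frac{23}{2} + \frac{i \sqrt{247}}{2}}{- \frac{487}{2} + \frac{i \sqrt{247}}{2}}$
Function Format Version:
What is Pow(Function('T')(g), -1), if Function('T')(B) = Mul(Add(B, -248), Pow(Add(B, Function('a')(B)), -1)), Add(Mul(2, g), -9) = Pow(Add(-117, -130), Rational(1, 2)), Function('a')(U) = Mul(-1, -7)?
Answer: Mul(Pow(Add(Pow(247, Rational(1, 2)), Mul(487, I)), -1), Add(Pow(247, Rational(1, 2)), Mul(-23, I))) ≈ Add(-0.046138, Mul(-0.033760, I))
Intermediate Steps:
Function('a')(U) = 7
g = Add(Rational(9, 2), Mul(Rational(1, 2), I, Pow(247, Rational(1, 2)))) (g = Add(Rational(9, 2), Mul(Rational(1, 2), Pow(Add(-117, -130), Rational(1, 2)))) = Add(Rational(9, 2), Mul(Rational(1, 2), Pow(-247, Rational(1, 2)))) = Add(Rational(9, 2), Mul(Rational(1, 2), Mul(I, Pow(247, Rational(1, 2))))) = Add(Rational(9, 2), Mul(Rational(1, 2), I, Pow(247, Rational(1, 2)))) ≈ Add(4.5000, Mul(7.8581, I)))
Function('T')(B) = Mul(Pow(Add(7, B), -1), Add(-248, B)) (Function('T')(B) = Mul(Add(B, -248), Pow(Add(B, 7), -1)) = Mul(Add(-248, B), Pow(Add(7, B), -1)) = Mul(Pow(Add(7, B), -1), Add(-248, B)))
Pow(Function('T')(g), -1) = Pow(Mul(Pow(Add(7, Add(Rational(9, 2), Mul(Rational(1, 2), I, Pow(247, Rational(1, 2))))), -1), Add(-248, Add(Rational(9, 2), Mul(Rational(1, 2), I, Pow(247, Rational(1, 2)))))), -1) = Pow(Mul(Pow(Add(Rational(23, 2), Mul(Rational(1, 2), I, Pow(247, Rational(1, 2)))), -1), Add(Rational(-487, 2), Mul(Rational(1, 2), I, Pow(247, Rational(1, 2))))), -1) = Mul(Pow(Add(Rational(-487, 2), Mul(Rational(1, 2), I, Pow(247, Rational(1, 2)))), -1), Add(Rational(23, 2), Mul(Rational(1, 2), I, Pow(247, Rational(1, 2)))))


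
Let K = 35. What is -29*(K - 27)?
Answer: -232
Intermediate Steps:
-29*(K - 27) = -29*(35 - 27) = -29*8 = -232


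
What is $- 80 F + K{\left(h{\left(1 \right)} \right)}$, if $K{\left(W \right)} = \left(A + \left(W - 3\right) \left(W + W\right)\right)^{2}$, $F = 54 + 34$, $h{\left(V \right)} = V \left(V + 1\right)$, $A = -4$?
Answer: $-6976$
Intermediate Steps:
$h{\left(V \right)} = V \left(1 + V\right)$
$F = 88$
$K{\left(W \right)} = \left(-4 + 2 W \left(-3 + W\right)\right)^{2}$ ($K{\left(W \right)} = \left(-4 + \left(W - 3\right) \left(W + W\right)\right)^{2} = \left(-4 + \left(-3 + W\right) 2 W\right)^{2} = \left(-4 + 2 W \left(-3 + W\right)\right)^{2}$)
$- 80 F + K{\left(h{\left(1 \right)} \right)} = \left(-80\right) 88 + 4 \left(2 - \left(1 \left(1 + 1\right)\right)^{2} + 3 \cdot 1 \left(1 + 1\right)\right)^{2} = -7040 + 4 \left(2 - \left(1 \cdot 2\right)^{2} + 3 \cdot 1 \cdot 2\right)^{2} = -7040 + 4 \left(2 - 2^{2} + 3 \cdot 2\right)^{2} = -7040 + 4 \left(2 - 4 + 6\right)^{2} = -7040 + 4 \cdot 4^{2} = -7040 + 4 \cdot 16 = -7040 + 64 = -6976$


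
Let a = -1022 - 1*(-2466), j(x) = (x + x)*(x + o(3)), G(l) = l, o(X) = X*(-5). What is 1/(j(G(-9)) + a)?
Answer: 1/1876 ≈ 0.00053305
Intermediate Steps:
o(X) = -5*X
j(x) = 2*x*(-15 + x) (j(x) = (x + x)*(x - 5*3) = (2*x)*(x - 15) = (2*x)*(-15 + x) = 2*x*(-15 + x))
a = 1444 (a = -1022 + 2466 = 1444)
1/(j(G(-9)) + a) = 1/(2*(-9)*(-15 - 9) + 1444) = 1/(2*(-9)*(-24) + 1444) = 1/(432 + 1444) = 1/1876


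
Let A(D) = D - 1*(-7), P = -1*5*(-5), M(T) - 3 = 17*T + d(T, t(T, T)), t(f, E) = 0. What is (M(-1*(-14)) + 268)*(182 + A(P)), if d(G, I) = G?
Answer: 111922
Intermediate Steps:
M(T) = 3 + 18*T (M(T) = 3 + (17*T + T) = 3 + 18*T)
P = 25 (P = -5*(-5) = 25)
A(D) = 7 + D (A(D) = D + 7 = 7 + D)
(M(-1*(-14)) + 268)*(182 + A(P)) = ((3 + 18*(-1*(-14))) + 268)*(182 + (7 + 25)) = ((3 + 18*14) + 268)*(182 + 32) = ((3 + 252) + 268)*214 = (255 + 268)*214 = 523*214 = 111922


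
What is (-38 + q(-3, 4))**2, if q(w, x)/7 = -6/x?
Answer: 9409/4 ≈ 2352.3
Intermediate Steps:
q(w, x) = -42/x (q(w, x) = 7*(-6/x) = -42/x)
(-38 + q(-3, 4))**2 = (-38 - 42/4)**2 = (-38 - 42*1/4)**2 = (-38 - 21/2)**2 = (-97/2)**2 = 9409/4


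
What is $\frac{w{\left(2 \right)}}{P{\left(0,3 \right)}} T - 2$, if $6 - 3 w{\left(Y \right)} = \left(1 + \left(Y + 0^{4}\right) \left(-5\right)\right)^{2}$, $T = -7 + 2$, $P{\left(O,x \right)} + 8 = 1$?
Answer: $- \frac{139}{7} \approx -19.857$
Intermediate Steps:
$P{\left(O,x \right)} = -7$ ($P{\left(O,x \right)} = -8 + 1 = -7$)
$T = -5$
$w{\left(Y \right)} = 2 - \frac{\left(1 - 5 Y\right)^{2}}{3}$ ($w{\left(Y \right)} = 2 - \frac{\left(1 + \left(Y + 0^{4}\right) \left(-5\right)\right)^{2}}{3} = 2 - \frac{\left(1 + \left(Y + 0\right) \left(-5\right)\right)^{2}}{3} = 2 - \frac{\left(1 + Y \left(-5\right)\right)^{2}}{3} = 2 - \frac{\left(1 - 5 Y\right)^{2}}{3}$)
$\frac{w{\left(2 \right)}}{P{\left(0,3 \right)}} T - 2 = \frac{2 - \frac{\left(-1 + 5 \cdot 2\right)^{2}}{3}}{-7} \left(-5\right) - 2 = \left(2 - \frac{\left(-1 + 10\right)^{2}}{3}\right) \left(- \frac{1}{7}\right) \left(-5\right) - 2 = \left(2 - \frac{9^{2}}{3}\right) \left(- \frac{1}{7}\right) \left(-5\right) - 2 = \left(2 - 27\right) \left(- \frac{1}{7}\right) \left(-5\right) - 2 = \left(-25\right) \left(- \frac{1}{7}\right) \left(-5\right) - 2 = \frac{25}{7} \left(-5\right) - 2 = - \frac{125}{7} - 2 = - \frac{139}{7}$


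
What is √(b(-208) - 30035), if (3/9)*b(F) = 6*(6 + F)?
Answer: I*√33671 ≈ 183.5*I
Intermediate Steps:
b(F) = 108 + 18*F (b(F) = 3*(6*(6 + F)) = 3*(36 + 6*F) = 108 + 18*F)
√(b(-208) - 30035) = √((108 + 18*(-208)) - 30035) = √((108 - 3744) - 30035) = √(-3636 - 30035) = √(-33671) = I*√33671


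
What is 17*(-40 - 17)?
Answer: -969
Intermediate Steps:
17*(-40 - 17) = 17*(-57) = -969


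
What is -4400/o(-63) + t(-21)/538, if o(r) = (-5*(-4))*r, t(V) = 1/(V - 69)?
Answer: 394531/112980 ≈ 3.4920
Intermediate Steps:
t(V) = 1/(-69 + V)
o(r) = 20*r
-4400/o(-63) + t(-21)/538 = -4400/(20*(-63)) + 1/(-69 - 21*538) = -4400/(-1260) + (1/538)/(-90) = -4400*(-1/1260) - 1/90*1/538 = 220/63 - 1/48420 = 394531/112980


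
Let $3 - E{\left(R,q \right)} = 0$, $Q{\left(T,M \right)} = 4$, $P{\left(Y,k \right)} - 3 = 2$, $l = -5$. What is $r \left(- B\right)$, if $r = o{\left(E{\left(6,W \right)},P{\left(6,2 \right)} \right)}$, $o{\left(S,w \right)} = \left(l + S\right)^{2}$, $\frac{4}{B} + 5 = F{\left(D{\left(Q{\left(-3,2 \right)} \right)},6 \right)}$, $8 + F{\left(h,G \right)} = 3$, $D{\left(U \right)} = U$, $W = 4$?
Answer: $\frac{8}{5} \approx 1.6$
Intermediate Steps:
$P{\left(Y,k \right)} = 5$ ($P{\left(Y,k \right)} = 3 + 2 = 5$)
$F{\left(h,G \right)} = -5$ ($F{\left(h,G \right)} = -8 + 3 = -5$)
$E{\left(R,q \right)} = 3$ ($E{\left(R,q \right)} = 3 - 0 = 3 + 0 = 3$)
$B = - \frac{2}{5}$ ($B = \frac{4}{-5 - 5} = \frac{4}{-10} = 4 \left(- \frac{1}{10}\right) = - \frac{2}{5} \approx -0.4$)
$o{\left(S,w \right)} = \left(-5 + S\right)^{2}$
$r = 4$ ($r = \left(-5 + 3\right)^{2} = \left(-2\right)^{2} = 4$)
$r \left(- B\right) = 4 \left(\left(-1\right) \left(- \frac{2}{5}\right)\right) = 4 \cdot \frac{2}{5} = \frac{8}{5}$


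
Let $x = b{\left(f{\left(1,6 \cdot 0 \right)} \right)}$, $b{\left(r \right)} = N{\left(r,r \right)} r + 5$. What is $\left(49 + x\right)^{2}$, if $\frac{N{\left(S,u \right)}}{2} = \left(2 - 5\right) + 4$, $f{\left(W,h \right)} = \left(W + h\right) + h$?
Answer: $3136$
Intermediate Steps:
$f{\left(W,h \right)} = W + 2 h$
$N{\left(S,u \right)} = 2$ ($N{\left(S,u \right)} = 2 \left(\left(2 - 5\right) + 4\right) = 2 \left(-3 + 4\right) = 2 \cdot 1 = 2$)
$b{\left(r \right)} = 5 + 2 r$ ($b{\left(r \right)} = 2 r + 5 = 5 + 2 r$)
$x = 7$ ($x = 5 + 2 \left(1 + 2 \cdot 6 \cdot 0\right) = 5 + 2 \left(1 + 2 \cdot 0\right) = 5 + 2 \left(1 + 0\right) = 5 + 2 \cdot 1 = 5 + 2 = 7$)
$\left(49 + x\right)^{2} = \left(49 + 7\right)^{2} = 56^{2} = 3136$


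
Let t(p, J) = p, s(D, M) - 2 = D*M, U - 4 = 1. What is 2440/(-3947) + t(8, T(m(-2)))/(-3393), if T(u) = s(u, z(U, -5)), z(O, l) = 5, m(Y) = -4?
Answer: -8310496/13392171 ≈ -0.62055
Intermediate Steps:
U = 5 (U = 4 + 1 = 5)
s(D, M) = 2 + D*M
T(u) = 2 + 5*u (T(u) = 2 + u*5 = 2 + 5*u)
2440/(-3947) + t(8, T(m(-2)))/(-3393) = 2440/(-3947) + 8/(-3393) = 2440*(-1/3947) + 8*(-1/3393) = -2440/3947 - 8/3393 = -8310496/13392171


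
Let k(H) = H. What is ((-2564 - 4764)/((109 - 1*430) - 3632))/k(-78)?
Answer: -3664/154167 ≈ -0.023766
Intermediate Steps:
((-2564 - 4764)/((109 - 1*430) - 3632))/k(-78) = ((-2564 - 4764)/((109 - 1*430) - 3632))/(-78) = -7328/((109 - 430) - 3632)*(-1/78) = -7328/(-321 - 3632)*(-1/78) = -7328/(-3953)*(-1/78) = -7328*(-1/3953)*(-1/78) = (7328/3953)*(-1/78) = -3664/154167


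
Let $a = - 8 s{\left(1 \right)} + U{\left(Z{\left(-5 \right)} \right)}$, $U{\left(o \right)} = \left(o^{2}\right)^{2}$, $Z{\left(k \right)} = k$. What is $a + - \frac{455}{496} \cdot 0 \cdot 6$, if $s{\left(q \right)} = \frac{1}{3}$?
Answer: $\frac{1867}{3} \approx 622.33$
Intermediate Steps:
$s{\left(q \right)} = \frac{1}{3}$
$U{\left(o \right)} = o^{4}$
$a = \frac{1867}{3}$ ($a = \left(-8\right) \frac{1}{3} + \left(-5\right)^{4} = - \frac{8}{3} + 625 = \frac{1867}{3} \approx 622.33$)
$a + - \frac{455}{496} \cdot 0 \cdot 6 = \frac{1867}{3} + - \frac{455}{496} \cdot 0 \cdot 6 = \frac{1867}{3} + \left(-455\right) \frac{1}{496} \cdot 0 = \frac{1867}{3} - 0 = \frac{1867}{3} + 0 = \frac{1867}{3}$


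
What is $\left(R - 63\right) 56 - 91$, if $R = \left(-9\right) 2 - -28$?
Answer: $-3059$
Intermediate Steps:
$R = 10$ ($R = -18 + 28 = 10$)
$\left(R - 63\right) 56 - 91 = \left(10 - 63\right) 56 - 91 = \left(-53\right) 56 - 91 = -2968 - 91 = -3059$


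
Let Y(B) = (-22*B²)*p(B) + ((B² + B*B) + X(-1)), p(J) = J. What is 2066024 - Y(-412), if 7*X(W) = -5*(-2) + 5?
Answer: -10757831575/7 ≈ -1.5368e+9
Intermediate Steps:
X(W) = 15/7 (X(W) = (-5*(-2) + 5)/7 = (10 + 5)/7 = (⅐)*15 = 15/7)
Y(B) = 15/7 - 22*B³ + 2*B² (Y(B) = (-22*B²)*B + ((B² + B*B) + 15/7) = -22*B³ + ((B² + B²) + 15/7) = -22*B³ + (2*B² + 15/7) = -22*B³ + (15/7 + 2*B²) = 15/7 - 22*B³ + 2*B²)
2066024 - Y(-412) = 2066024 - (15/7 - 22*(-412)³ + 2*(-412)²) = 2066024 - (15/7 - 22*(-69934528) + 2*169744) = 2066024 - (15/7 + 1538559616 + 339488) = 2066024 - 1*10772293743/7 = 2066024 - 10772293743/7 = -10757831575/7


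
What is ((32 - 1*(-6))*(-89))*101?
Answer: -341582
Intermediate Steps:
((32 - 1*(-6))*(-89))*101 = ((32 + 6)*(-89))*101 = (38*(-89))*101 = -3382*101 = -341582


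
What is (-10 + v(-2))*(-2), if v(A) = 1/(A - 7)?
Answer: 182/9 ≈ 20.222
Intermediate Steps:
v(A) = 1/(-7 + A)
(-10 + v(-2))*(-2) = (-10 + 1/(-7 - 2))*(-2) = (-10 + 1/(-9))*(-2) = (-10 - ⅑)*(-2) = -91/9*(-2) = 182/9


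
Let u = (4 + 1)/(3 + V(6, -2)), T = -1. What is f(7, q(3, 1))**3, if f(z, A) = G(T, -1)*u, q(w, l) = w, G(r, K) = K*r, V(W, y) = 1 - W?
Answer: -125/8 ≈ -15.625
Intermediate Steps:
u = -5/2 (u = (4 + 1)/(3 + (1 - 1*6)) = 5/(3 + (1 - 6)) = 5/(3 - 5) = 5/(-2) = 5*(-1/2) = -5/2 ≈ -2.5000)
f(z, A) = -5/2 (f(z, A) = -1*(-1)*(-5/2) = 1*(-5/2) = -5/2)
f(7, q(3, 1))**3 = (-5/2)**3 = -125/8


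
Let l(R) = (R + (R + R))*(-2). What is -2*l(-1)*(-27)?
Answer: 324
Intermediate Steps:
l(R) = -6*R (l(R) = (R + 2*R)*(-2) = (3*R)*(-2) = -6*R)
-2*l(-1)*(-27) = -(-12)*(-1)*(-27) = -2*6*(-27) = -12*(-27) = 324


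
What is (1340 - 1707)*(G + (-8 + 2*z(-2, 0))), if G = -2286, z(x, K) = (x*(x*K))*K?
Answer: 841898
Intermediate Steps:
z(x, K) = K**2*x**2 (z(x, K) = (x*(K*x))*K = (K*x**2)*K = K**2*x**2)
(1340 - 1707)*(G + (-8 + 2*z(-2, 0))) = (1340 - 1707)*(-2286 + (-8 + 2*(0**2*(-2)**2))) = -367*(-2286 + (-8 + 2*(0*4))) = -367*(-2286 + (-8 + 2*0)) = -367*(-2286 + (-8 + 0)) = -367*(-2286 - 8) = -367*(-2294) = 841898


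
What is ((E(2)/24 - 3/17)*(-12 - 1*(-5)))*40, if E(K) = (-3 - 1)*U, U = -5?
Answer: -9380/51 ≈ -183.92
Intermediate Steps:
E(K) = 20 (E(K) = (-3 - 1)*(-5) = -4*(-5) = 20)
((E(2)/24 - 3/17)*(-12 - 1*(-5)))*40 = ((20/24 - 3/17)*(-12 - 1*(-5)))*40 = ((20*(1/24) - 3*1/17)*(-12 + 5))*40 = ((5/6 - 3/17)*(-7))*40 = ((67/102)*(-7))*40 = -469/102*40 = -9380/51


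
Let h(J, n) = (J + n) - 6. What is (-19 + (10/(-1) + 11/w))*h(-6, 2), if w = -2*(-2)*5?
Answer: 569/2 ≈ 284.50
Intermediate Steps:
h(J, n) = -6 + J + n
w = 20 (w = 4*5 = 20)
(-19 + (10/(-1) + 11/w))*h(-6, 2) = (-19 + (10/(-1) + 11/20))*(-6 - 6 + 2) = (-19 + (10*(-1) + 11*(1/20)))*(-10) = (-19 + (-10 + 11/20))*(-10) = (-19 - 189/20)*(-10) = -569/20*(-10) = 569/2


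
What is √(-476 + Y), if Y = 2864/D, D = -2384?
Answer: I*√10594347/149 ≈ 21.845*I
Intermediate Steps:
Y = -179/149 (Y = 2864/(-2384) = 2864*(-1/2384) = -179/149 ≈ -1.2013)
√(-476 + Y) = √(-476 - 179/149) = √(-71103/149) = I*√10594347/149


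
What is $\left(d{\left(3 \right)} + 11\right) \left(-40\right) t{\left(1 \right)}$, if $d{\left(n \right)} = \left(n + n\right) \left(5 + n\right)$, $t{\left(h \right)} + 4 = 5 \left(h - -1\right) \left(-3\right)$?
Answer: $80240$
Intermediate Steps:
$t{\left(h \right)} = -19 - 15 h$ ($t{\left(h \right)} = -4 + 5 \left(h - -1\right) \left(-3\right) = -4 + 5 \left(h + 1\right) \left(-3\right) = -4 + 5 \left(1 + h\right) \left(-3\right) = -4 + \left(5 + 5 h\right) \left(-3\right) = -4 - \left(15 + 15 h\right) = -19 - 15 h$)
$d{\left(n \right)} = 2 n \left(5 + n\right)$
$\left(d{\left(3 \right)} + 11\right) \left(-40\right) t{\left(1 \right)} = \left(2 \cdot 3 \left(5 + 3\right) + 11\right) \left(-40\right) \left(-19 - 15\right) = \left(2 \cdot 3 \cdot 8 + 11\right) \left(-40\right) \left(-19 - 15\right) = \left(48 + 11\right) \left(-40\right) \left(-34\right) = 59 \left(-40\right) \left(-34\right) = \left(-2360\right) \left(-34\right) = 80240$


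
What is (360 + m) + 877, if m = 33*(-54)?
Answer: -545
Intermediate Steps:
m = -1782
(360 + m) + 877 = (360 - 1782) + 877 = -1422 + 877 = -545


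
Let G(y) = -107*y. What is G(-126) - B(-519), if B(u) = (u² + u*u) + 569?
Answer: -525809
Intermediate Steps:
B(u) = 569 + 2*u² (B(u) = (u² + u²) + 569 = 2*u² + 569 = 569 + 2*u²)
G(-126) - B(-519) = -107*(-126) - (569 + 2*(-519)²) = 13482 - (569 + 2*269361) = 13482 - (569 + 538722) = 13482 - 1*539291 = 13482 - 539291 = -525809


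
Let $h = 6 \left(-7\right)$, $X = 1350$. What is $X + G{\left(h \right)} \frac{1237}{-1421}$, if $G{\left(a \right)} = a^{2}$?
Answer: $- \frac{5382}{29} \approx -185.59$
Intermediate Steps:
$h = -42$
$X + G{\left(h \right)} \frac{1237}{-1421} = 1350 + \left(-42\right)^{2} \frac{1237}{-1421} = 1350 + 1764 \cdot 1237 \left(- \frac{1}{1421}\right) = 1350 + 1764 \left(- \frac{1237}{1421}\right) = 1350 - \frac{44532}{29} = - \frac{5382}{29}$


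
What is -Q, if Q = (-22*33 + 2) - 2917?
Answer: 3641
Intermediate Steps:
Q = -3641 (Q = (-726 + 2) - 2917 = -724 - 2917 = -3641)
-Q = -1*(-3641) = 3641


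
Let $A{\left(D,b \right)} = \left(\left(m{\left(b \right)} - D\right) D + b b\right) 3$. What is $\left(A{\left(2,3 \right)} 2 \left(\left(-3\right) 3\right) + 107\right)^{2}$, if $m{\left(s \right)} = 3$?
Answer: $237169$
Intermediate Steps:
$A{\left(D,b \right)} = 3 b^{2} + 3 D \left(3 - D\right)$ ($A{\left(D,b \right)} = \left(\left(3 - D\right) D + b b\right) 3 = \left(D \left(3 - D\right) + b^{2}\right) 3 = \left(b^{2} + D \left(3 - D\right)\right) 3 = 3 b^{2} + 3 D \left(3 - D\right)$)
$\left(A{\left(2,3 \right)} 2 \left(\left(-3\right) 3\right) + 107\right)^{2} = \left(\left(- 3 \cdot 2^{2} + 3 \cdot 3^{2} + 9 \cdot 2\right) 2 \left(\left(-3\right) 3\right) + 107\right)^{2} = \left(\left(\left(-3\right) 4 + 3 \cdot 9 + 18\right) 2 \left(-9\right) + 107\right)^{2} = \left(\left(-12 + 27 + 18\right) 2 \left(-9\right) + 107\right)^{2} = \left(33 \cdot 2 \left(-9\right) + 107\right)^{2} = \left(66 \left(-9\right) + 107\right)^{2} = \left(-594 + 107\right)^{2} = \left(-487\right)^{2} = 237169$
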